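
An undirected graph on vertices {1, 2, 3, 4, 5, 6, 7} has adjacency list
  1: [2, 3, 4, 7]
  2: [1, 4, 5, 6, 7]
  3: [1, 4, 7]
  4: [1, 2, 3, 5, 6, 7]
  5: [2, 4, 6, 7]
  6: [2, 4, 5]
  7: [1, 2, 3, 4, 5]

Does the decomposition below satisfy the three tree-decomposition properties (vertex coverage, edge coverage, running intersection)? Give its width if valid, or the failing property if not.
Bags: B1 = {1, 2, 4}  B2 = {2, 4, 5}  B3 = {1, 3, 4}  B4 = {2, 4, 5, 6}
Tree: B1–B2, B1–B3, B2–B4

A tree decomposition must satisfy three properties: every vertex lies in some bag; for every edge, both endpoints lie together in some bag; and for every vertex, the bags containing it form a connected subtree. Here vertex 7 appears in no bag, so the decomposition is invalid.

No — vertex 7 appears in no bag.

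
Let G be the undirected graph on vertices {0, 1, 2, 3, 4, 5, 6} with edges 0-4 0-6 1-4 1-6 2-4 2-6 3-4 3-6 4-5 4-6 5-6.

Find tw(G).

A width-2 tree decomposition is:
Bags: B1 = {1, 4, 6}  B2 = {4, 5, 6}  B3 = {0, 4, 6}  B4 = {3, 4, 6}  B5 = {2, 4, 6}
Tree: B1–B2, B2–B3, B1–B4, B2–B5
Every bag has size at most 3, so the width is 3 − 1 = 2 and tw(G) ≤ 2. Conversely, {0, 4, 6} is a clique of size 3, and the vertices of any clique must share a bag in every tree decomposition; so some bag has ≥ 3 vertices and tw(G) ≥ 2. Combining the bounds, tw(G) = 2.

2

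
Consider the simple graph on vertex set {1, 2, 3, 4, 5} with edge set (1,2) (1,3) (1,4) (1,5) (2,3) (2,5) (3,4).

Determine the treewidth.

2

A width-2 tree decomposition is:
Bags: B1 = {1, 2, 3}  B2 = {1, 2, 5}  B3 = {1, 3, 4}
Tree: B1–B2, B1–B3
Each bag holds 3 vertices, so the decomposition has width 2, which upper-bounds the treewidth. On the other hand G contains the 3-clique {1, 2, 3}. A clique must lie in a single bag of any decomposition, so no decomposition can have width below 2. Hence tw(G) = 2 exactly.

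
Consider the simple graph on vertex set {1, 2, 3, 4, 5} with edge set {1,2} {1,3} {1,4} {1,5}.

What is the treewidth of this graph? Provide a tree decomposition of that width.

Treewidth 1.
One optimal decomposition is:
Bags: B1 = {1, 5}  B2 = {1, 3}  B3 = {1, 2}  B4 = {1, 4}
Tree: B1–B2, B1–B3, B2–B4

The largest bag has 2 vertices, giving width 1; this decomposition certifies tw(G) ≤ 1. Any graph with an edge has treewidth ≥ 1, and G has the edge 5–1. Therefore the treewidth is 1.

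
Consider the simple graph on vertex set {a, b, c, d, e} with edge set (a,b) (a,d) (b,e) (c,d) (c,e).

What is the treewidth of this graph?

A width-2 tree decomposition is:
Bags: B1 = {a, c, d}  B2 = {a, b, c}  B3 = {b, c, e}
Tree: B1–B2, B2–B3
Each bag holds 3 vertices, so the decomposition has width 2, which upper-bounds the treewidth. The edges c–d–a–b–e–c form a cycle, so G is not a tree and its treewidth is at least 2. Combining the bounds, tw(G) = 2.

2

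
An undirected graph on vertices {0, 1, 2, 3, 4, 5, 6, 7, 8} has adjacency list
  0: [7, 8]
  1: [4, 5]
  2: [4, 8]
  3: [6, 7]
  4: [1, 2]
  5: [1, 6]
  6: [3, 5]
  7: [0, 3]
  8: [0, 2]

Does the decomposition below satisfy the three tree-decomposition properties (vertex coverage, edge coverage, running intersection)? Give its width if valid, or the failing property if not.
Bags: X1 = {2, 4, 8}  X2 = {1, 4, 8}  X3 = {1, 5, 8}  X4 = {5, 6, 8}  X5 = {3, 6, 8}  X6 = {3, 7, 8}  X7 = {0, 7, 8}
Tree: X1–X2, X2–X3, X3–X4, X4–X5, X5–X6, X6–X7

Yes; width 2.

Checking the three conditions: (i) the bags cover all of {0, 1, 2, 3, 4, 5, 6, 7, 8}; (ii) for each edge, some bag contains both endpoints; (iii) the bags containing any fixed vertex form a subtree. All hold, so the decomposition is valid with width 3 − 1 = 2.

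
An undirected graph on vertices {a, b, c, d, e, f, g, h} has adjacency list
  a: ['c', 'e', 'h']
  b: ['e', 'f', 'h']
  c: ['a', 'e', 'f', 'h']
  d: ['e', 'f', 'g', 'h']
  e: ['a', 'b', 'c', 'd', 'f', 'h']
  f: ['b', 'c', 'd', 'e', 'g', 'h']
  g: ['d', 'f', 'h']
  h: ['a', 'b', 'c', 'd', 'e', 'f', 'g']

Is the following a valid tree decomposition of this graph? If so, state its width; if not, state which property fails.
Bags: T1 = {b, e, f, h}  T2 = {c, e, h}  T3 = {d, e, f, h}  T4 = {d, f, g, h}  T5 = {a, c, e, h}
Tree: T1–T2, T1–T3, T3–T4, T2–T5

No — edge (f,c) lies in no bag.

A tree decomposition must satisfy three properties: every vertex lies in some bag; for every edge, both endpoints lie together in some bag; and for every vertex, the bags containing it form a connected subtree. Here edge (f,c) lies in no bag, so the decomposition is invalid.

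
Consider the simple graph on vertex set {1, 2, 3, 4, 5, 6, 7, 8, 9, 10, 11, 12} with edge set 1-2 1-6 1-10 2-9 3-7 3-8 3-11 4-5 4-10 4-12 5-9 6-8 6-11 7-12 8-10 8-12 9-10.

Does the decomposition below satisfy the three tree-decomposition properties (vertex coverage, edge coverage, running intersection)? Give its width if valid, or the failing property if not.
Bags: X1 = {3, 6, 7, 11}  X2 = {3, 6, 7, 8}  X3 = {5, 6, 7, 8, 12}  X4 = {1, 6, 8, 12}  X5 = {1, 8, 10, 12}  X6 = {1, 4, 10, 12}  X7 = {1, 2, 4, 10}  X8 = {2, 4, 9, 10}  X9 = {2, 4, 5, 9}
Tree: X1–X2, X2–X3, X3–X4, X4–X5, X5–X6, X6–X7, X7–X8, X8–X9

A tree decomposition must satisfy three properties: every vertex lies in some bag; for every edge, both endpoints lie together in some bag; and for every vertex, the bags containing it form a connected subtree. Here bags containing vertex 5 are not connected in the tree, so the decomposition is invalid.

No — bags containing vertex 5 are not connected in the tree.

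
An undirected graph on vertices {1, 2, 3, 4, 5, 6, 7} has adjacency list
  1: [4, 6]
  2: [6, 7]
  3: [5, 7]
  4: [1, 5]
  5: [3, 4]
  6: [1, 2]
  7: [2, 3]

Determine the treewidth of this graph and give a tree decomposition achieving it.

The largest bag has 3 vertices, giving width 2; this decomposition certifies tw(G) ≤ 2. Since 3–7–2–6–1–4–5–3 is a cycle in G, G is not acyclic. Forests are exactly the graphs of treewidth ≤ 1, so tw(G) ≥ 2. Hence tw(G) = 2 exactly.

Treewidth 2.
Bags: B1 = {2, 3, 7}  B2 = {2, 3, 6}  B3 = {1, 3, 6}  B4 = {1, 3, 4}  B5 = {3, 4, 5}
Tree: B1–B2, B2–B3, B3–B4, B4–B5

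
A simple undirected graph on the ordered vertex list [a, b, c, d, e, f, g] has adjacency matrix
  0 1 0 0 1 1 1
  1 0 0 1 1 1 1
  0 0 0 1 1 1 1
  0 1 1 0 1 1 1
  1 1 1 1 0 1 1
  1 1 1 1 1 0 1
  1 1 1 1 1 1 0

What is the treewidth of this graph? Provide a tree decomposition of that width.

Every bag has size at most 5, so the width is 5 − 1 = 4 and tw(G) ≤ 4. Conversely, {c, d, e, f, g} is a clique of size 5, and the vertices of any clique must share a bag in every tree decomposition; so some bag has ≥ 5 vertices and tw(G) ≥ 4. Hence tw(G) = 4 exactly.

Treewidth 4.
One optimal decomposition is:
Bags: B1 = {a, b, e, f, g}  B2 = {b, d, e, f, g}  B3 = {c, d, e, f, g}
Tree: B1–B2, B2–B3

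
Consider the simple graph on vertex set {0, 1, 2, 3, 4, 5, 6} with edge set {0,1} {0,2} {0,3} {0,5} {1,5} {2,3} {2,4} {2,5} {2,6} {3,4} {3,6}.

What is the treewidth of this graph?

2

A width-2 tree decomposition is:
Bags: B1 = {0, 2, 3}  B2 = {2, 3, 6}  B3 = {2, 3, 4}  B4 = {0, 2, 5}  B5 = {0, 1, 5}
Tree: B1–B2, B1–B3, B1–B4, B4–B5
Every bag has size at most 3, so the width is 3 − 1 = 2 and tw(G) ≤ 2. For the lower bound, the 3 vertices {0, 1, 5} are pairwise adjacent, and any tree decomposition puts a clique entirely inside one bag — forcing width ≥ 2. Combining the bounds, tw(G) = 2.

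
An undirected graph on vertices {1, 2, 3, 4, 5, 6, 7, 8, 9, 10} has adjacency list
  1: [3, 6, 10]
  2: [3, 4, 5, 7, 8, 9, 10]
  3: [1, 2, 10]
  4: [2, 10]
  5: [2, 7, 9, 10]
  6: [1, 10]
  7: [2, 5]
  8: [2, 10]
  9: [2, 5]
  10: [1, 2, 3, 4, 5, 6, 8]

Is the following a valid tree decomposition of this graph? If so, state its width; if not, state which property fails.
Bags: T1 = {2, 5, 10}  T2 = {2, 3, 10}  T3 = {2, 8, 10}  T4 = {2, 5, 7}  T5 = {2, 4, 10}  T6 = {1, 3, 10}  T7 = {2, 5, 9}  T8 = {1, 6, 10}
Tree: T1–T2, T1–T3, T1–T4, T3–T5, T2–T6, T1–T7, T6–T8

Every vertex of G appears in some bag (union = {1, 2, 3, 4, 5, 6, 7, 8, 9, 10}); every edge is covered by a bag; and for each vertex v the set of bags containing v is connected in the bag tree. The decomposition is therefore valid. The largest bag has 3 vertices, so the width is 2.

Yes; width 2.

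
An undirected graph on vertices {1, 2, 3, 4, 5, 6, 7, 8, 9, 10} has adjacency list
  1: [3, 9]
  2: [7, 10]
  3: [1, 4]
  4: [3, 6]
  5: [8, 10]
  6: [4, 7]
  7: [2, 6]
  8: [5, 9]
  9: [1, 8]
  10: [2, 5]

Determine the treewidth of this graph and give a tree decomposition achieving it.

Treewidth 2.
Bags: B1 = {2, 5, 10}  B2 = {2, 5, 7}  B3 = {5, 6, 7}  B4 = {4, 5, 6}  B5 = {3, 4, 5}  B6 = {1, 3, 5}  B7 = {1, 5, 9}  B8 = {5, 8, 9}
Tree: B1–B2, B2–B3, B3–B4, B4–B5, B5–B6, B6–B7, B7–B8

Each bag holds 3 vertices, so the decomposition has width 2, which upper-bounds the treewidth. The edges 5–10–2–7–6–4–3–1–9–8–5 form a cycle, so G is not a tree and its treewidth is at least 2. The upper and lower bounds meet at 2, so that is the treewidth.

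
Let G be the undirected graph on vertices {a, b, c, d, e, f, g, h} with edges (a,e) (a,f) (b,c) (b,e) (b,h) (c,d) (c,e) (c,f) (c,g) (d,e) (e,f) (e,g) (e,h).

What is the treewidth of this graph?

A width-2 tree decomposition is:
Bags: B1 = {c, e, f}  B2 = {c, d, e}  B3 = {a, e, f}  B4 = {b, c, e}  B5 = {c, e, g}  B6 = {b, e, h}
Tree: B1–B2, B1–B3, B2–B4, B2–B5, B4–B6
Each bag holds 3 vertices, so the decomposition has width 2, which upper-bounds the treewidth. On the other hand G contains the 3-clique {b, e, h}. A clique must lie in a single bag of any decomposition, so no decomposition can have width below 2. Hence tw(G) = 2 exactly.

2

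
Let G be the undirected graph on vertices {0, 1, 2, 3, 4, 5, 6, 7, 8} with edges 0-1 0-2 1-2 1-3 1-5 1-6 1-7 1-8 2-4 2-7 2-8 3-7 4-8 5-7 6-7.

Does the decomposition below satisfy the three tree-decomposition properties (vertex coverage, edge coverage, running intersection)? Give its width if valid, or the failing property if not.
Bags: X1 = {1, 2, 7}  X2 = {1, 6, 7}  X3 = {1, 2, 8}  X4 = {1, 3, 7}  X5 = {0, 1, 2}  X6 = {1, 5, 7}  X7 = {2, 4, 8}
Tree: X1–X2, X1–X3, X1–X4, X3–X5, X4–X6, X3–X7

Checking the three conditions: (i) the bags cover all of {0, 1, 2, 3, 4, 5, 6, 7, 8}; (ii) for each edge, some bag contains both endpoints; (iii) the bags containing any fixed vertex form a subtree. All hold, so the decomposition is valid with width 3 − 1 = 2.

Yes; width 2.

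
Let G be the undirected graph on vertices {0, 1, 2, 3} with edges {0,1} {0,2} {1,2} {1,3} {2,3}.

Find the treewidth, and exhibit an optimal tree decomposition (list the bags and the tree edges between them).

Treewidth 2.
One optimal decomposition is:
Bags: B1 = {1, 2, 3}  B2 = {0, 1, 2}
Tree: B1–B2

Each bag holds 3 vertices, so the decomposition has width 2, which upper-bounds the treewidth. On the other hand G contains the 3-clique {0, 1, 2}. A clique must lie in a single bag of any decomposition, so no decomposition can have width below 2. The upper and lower bounds meet at 2, so that is the treewidth.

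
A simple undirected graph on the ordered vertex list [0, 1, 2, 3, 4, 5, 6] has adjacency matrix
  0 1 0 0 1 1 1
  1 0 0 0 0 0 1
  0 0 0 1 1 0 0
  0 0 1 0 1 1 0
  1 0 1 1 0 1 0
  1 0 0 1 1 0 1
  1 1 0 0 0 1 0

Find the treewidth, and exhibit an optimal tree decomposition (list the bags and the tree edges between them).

The largest bag has 3 vertices, giving width 2; this decomposition certifies tw(G) ≤ 2. For the lower bound, the 3 vertices {0, 1, 6} are pairwise adjacent, and any tree decomposition puts a clique entirely inside one bag — forcing width ≥ 2. Therefore the treewidth is 2.

Treewidth 2.
One optimal decomposition is:
Bags: B1 = {0, 5, 6}  B2 = {0, 4, 5}  B3 = {3, 4, 5}  B4 = {2, 3, 4}  B5 = {0, 1, 6}
Tree: B1–B2, B2–B3, B3–B4, B1–B5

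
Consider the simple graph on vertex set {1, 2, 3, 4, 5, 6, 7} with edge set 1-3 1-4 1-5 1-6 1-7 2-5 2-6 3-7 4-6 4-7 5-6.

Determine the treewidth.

A width-2 tree decomposition is:
Bags: B1 = {1, 4, 6}  B2 = {1, 5, 6}  B3 = {2, 5, 6}  B4 = {1, 4, 7}  B5 = {1, 3, 7}
Tree: B1–B2, B2–B3, B1–B4, B4–B5
Every bag has size at most 3, so the width is 3 − 1 = 2 and tw(G) ≤ 2. For the lower bound, the 3 vertices {1, 3, 7} are pairwise adjacent, and any tree decomposition puts a clique entirely inside one bag — forcing width ≥ 2. The upper and lower bounds meet at 2, so that is the treewidth.

2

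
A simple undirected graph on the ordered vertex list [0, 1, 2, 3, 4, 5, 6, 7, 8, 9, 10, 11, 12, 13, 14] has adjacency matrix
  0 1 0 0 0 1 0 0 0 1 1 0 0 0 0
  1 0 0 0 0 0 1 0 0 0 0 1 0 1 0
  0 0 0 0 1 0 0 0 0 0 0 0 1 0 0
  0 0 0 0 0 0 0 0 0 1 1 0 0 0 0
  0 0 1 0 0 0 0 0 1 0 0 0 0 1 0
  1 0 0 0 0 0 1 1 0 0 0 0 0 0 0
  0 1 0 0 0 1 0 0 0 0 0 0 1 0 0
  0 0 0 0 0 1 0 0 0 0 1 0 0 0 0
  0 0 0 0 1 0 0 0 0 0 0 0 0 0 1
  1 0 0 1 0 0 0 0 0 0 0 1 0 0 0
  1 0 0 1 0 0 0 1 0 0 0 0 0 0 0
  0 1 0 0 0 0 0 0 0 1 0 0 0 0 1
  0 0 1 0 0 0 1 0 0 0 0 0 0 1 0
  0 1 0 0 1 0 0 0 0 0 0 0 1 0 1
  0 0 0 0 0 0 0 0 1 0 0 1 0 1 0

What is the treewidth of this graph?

A width-3 tree decomposition is:
Bags: B1 = {3, 5, 7, 10}  B2 = {0, 3, 5, 10}  B3 = {0, 3, 5, 9}  B4 = {0, 5, 6, 9}  B5 = {0, 1, 6, 9}  B6 = {1, 6, 9, 11}  B7 = {1, 6, 11, 12}  B8 = {1, 11, 12, 13}  B9 = {11, 12, 13, 14}  B10 = {2, 12, 13, 14}  B11 = {2, 4, 13, 14}  B12 = {2, 4, 8, 14}
Tree: B1–B2, B2–B3, B3–B4, B4–B5, B5–B6, B6–B7, B7–B8, B8–B9, B9–B10, B10–B11, B11–B12
The largest bag has 4 vertices, giving width 3; this decomposition certifies tw(G) ≤ 3. For the lower bound: the 4 vertex sets {3,7,10}, {5}, {0}, {1,6,9,11} are disjoint, each induces a connected subgraph, and every pair is joined by at least one edge of G. Contracting each set to a single vertex therefore yields K_{4} as a minor, and since treewidth is minor-monotone, tw(G) ≥ tw(K_{4}) = 3. Hence tw(G) = 3 exactly.

3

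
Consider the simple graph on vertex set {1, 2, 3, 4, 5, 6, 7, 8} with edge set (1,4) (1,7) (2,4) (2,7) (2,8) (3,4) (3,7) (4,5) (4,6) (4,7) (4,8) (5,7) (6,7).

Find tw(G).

A width-2 tree decomposition is:
Bags: B1 = {2, 4, 7}  B2 = {4, 5, 7}  B3 = {4, 6, 7}  B4 = {2, 4, 8}  B5 = {3, 4, 7}  B6 = {1, 4, 7}
Tree: B1–B2, B1–B3, B1–B4, B2–B5, B3–B6
The largest bag has 3 vertices, giving width 2; this decomposition certifies tw(G) ≤ 2. For the lower bound, the 3 vertices {2, 4, 8} are pairwise adjacent, and any tree decomposition puts a clique entirely inside one bag — forcing width ≥ 2. Hence tw(G) = 2 exactly.

2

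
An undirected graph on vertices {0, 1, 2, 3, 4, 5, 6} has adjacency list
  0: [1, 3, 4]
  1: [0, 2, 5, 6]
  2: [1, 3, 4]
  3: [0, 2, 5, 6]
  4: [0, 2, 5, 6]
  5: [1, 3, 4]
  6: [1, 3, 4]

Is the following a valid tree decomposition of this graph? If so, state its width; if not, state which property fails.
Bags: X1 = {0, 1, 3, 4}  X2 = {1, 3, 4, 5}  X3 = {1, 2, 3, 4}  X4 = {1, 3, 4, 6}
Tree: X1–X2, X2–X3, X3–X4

Yes; width 3.

Every vertex of G appears in some bag (union = {0, 1, 2, 3, 4, 5, 6}); every edge is covered by a bag; and for each vertex v the set of bags containing v is connected in the bag tree. The decomposition is therefore valid. The largest bag has 4 vertices, so the width is 3.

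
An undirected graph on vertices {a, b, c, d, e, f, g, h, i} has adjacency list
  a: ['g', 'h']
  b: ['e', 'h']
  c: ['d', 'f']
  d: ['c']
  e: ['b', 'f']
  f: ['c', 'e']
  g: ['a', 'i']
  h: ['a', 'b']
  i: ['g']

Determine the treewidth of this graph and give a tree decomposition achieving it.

Treewidth 1.
Bags: B1 = {g, i}  B2 = {a, g}  B3 = {a, h}  B4 = {b, h}  B5 = {b, e}  B6 = {e, f}  B7 = {c, f}  B8 = {c, d}
Tree: B1–B2, B2–B3, B3–B4, B4–B5, B5–B6, B6–B7, B7–B8

The largest bag has 2 vertices, giving width 1; this decomposition certifies tw(G) ≤ 1. Since G has at least one edge (e.g. i–g), it is not an edgeless graph, so tw(G) ≥ 1. The upper and lower bounds meet at 1, so that is the treewidth.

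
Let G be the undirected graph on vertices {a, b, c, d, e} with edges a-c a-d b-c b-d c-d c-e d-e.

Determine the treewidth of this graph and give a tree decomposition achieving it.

Treewidth 2.
One optimal decomposition is:
Bags: B1 = {a, c, d}  B2 = {b, c, d}  B3 = {c, d, e}
Tree: B1–B2, B1–B3

The largest bag has 3 vertices, giving width 2; this decomposition certifies tw(G) ≤ 2. Conversely, {c, d, e} is a clique of size 3, and the vertices of any clique must share a bag in every tree decomposition; so some bag has ≥ 3 vertices and tw(G) ≥ 2. Combining the bounds, tw(G) = 2.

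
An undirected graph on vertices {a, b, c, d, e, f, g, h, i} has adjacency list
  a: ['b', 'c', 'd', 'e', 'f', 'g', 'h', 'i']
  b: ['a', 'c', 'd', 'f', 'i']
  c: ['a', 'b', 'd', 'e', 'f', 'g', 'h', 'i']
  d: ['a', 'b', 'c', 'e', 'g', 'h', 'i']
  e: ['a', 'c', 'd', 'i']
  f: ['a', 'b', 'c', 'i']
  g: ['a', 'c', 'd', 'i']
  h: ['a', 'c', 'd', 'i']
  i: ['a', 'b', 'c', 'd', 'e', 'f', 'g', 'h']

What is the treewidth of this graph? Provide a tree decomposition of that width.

Treewidth 4.
Bags: B1 = {a, c, d, e, i}  B2 = {a, c, d, g, i}  B3 = {a, b, c, d, i}  B4 = {a, b, c, f, i}  B5 = {a, c, d, h, i}
Tree: B1–B2, B2–B3, B3–B4, B2–B5

The largest bag has 5 vertices, giving width 4; this decomposition certifies tw(G) ≤ 4. Conversely, {a, c, d, g, i} is a clique of size 5, and the vertices of any clique must share a bag in every tree decomposition; so some bag has ≥ 5 vertices and tw(G) ≥ 4. The upper and lower bounds meet at 4, so that is the treewidth.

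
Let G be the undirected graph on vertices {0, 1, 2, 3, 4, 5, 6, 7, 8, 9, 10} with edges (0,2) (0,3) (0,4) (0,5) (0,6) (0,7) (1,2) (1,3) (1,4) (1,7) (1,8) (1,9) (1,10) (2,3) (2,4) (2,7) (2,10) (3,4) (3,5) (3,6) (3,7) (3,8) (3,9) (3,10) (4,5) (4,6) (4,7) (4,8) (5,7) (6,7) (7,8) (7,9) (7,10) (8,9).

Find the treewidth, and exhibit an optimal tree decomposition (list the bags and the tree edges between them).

Treewidth 4.
One optimal decomposition is:
Bags: B1 = {1, 2, 3, 7, 10}  B2 = {1, 2, 3, 4, 7}  B3 = {0, 2, 3, 4, 7}  B4 = {0, 3, 4, 6, 7}  B5 = {1, 3, 4, 7, 8}  B6 = {1, 3, 7, 8, 9}  B7 = {0, 3, 4, 5, 7}
Tree: B1–B2, B2–B3, B3–B4, B2–B5, B5–B6, B4–B7

Every bag has size at most 5, so the width is 5 − 1 = 4 and tw(G) ≤ 4. On the other hand G contains the 5-clique {1, 3, 7, 8, 9}. A clique must lie in a single bag of any decomposition, so no decomposition can have width below 4. Combining the bounds, tw(G) = 4.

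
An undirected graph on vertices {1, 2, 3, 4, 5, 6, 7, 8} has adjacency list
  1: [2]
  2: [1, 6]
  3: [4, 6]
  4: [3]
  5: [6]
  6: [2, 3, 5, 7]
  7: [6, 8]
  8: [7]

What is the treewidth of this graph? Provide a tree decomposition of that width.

The largest bag has 2 vertices, giving width 1; this decomposition certifies tw(G) ≤ 1. G has an edge, so its treewidth is at least 1. Hence tw(G) = 1 exactly.

Treewidth 1.
One such decomposition:
Bags: B1 = {6, 7}  B2 = {2, 6}  B3 = {3, 6}  B4 = {3, 4}  B5 = {7, 8}  B6 = {1, 2}  B7 = {5, 6}
Tree: B1–B2, B2–B3, B3–B4, B1–B5, B2–B6, B1–B7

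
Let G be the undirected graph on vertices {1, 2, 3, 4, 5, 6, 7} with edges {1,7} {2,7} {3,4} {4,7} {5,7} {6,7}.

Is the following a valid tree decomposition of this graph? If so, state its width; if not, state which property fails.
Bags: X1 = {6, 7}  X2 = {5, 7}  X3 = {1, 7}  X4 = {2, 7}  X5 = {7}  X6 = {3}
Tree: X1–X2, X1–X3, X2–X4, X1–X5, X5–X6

A tree decomposition must satisfy three properties: every vertex lies in some bag; for every edge, both endpoints lie together in some bag; and for every vertex, the bags containing it form a connected subtree. Here vertex 4 appears in no bag, so the decomposition is invalid.

No — vertex 4 appears in no bag.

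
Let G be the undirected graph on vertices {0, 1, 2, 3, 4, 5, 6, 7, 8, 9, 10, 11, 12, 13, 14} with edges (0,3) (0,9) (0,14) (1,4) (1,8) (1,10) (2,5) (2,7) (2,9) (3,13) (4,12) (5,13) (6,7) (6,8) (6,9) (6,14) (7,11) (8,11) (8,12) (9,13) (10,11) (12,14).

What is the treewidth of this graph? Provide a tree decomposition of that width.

Each bag holds 4 vertices, so the decomposition has width 3, which upper-bounds the treewidth. For the lower bound: the 4 vertex sets {3,5,13}, {0}, {9}, {2,6,7,14} are disjoint, each induces a connected subgraph, and every pair is joined by at least one edge of G. Contracting each set to a single vertex therefore yields K_{4} as a minor, and since treewidth is minor-monotone, tw(G) ≥ tw(K_{4}) = 3. Combining the bounds, tw(G) = 3.

Treewidth 3.
One such decomposition:
Bags: B1 = {0, 3, 5, 13}  B2 = {0, 5, 9, 13}  B3 = {0, 2, 5, 9}  B4 = {0, 2, 9, 14}  B5 = {2, 6, 9, 14}  B6 = {2, 6, 7, 14}  B7 = {6, 7, 12, 14}  B8 = {6, 7, 8, 12}  B9 = {7, 8, 11, 12}  B10 = {4, 8, 11, 12}  B11 = {1, 4, 8, 11}  B12 = {1, 4, 10, 11}
Tree: B1–B2, B2–B3, B3–B4, B4–B5, B5–B6, B6–B7, B7–B8, B8–B9, B9–B10, B10–B11, B11–B12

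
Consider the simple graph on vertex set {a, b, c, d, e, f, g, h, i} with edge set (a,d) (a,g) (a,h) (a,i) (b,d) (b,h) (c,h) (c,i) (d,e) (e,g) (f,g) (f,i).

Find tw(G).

3

A width-3 tree decomposition is:
Bags: B1 = {b, c, h, i}  B2 = {a, b, h, i}  B3 = {a, b, d, i}  B4 = {a, d, f, i}  B5 = {a, d, f, g}  B6 = {d, e, f, g}
Tree: B1–B2, B2–B3, B3–B4, B4–B5, B5–B6
Each bag holds 4 vertices, so the decomposition has width 3, which upper-bounds the treewidth. For the lower bound: the 4 vertex sets {b,c,h}, {i}, {a}, {d,e,f,g} are disjoint, each induces a connected subgraph, and every pair is joined by at least one edge of G. Contracting each set to a single vertex therefore yields K_{4} as a minor, and since treewidth is minor-monotone, tw(G) ≥ tw(K_{4}) = 3. Combining the bounds, tw(G) = 3.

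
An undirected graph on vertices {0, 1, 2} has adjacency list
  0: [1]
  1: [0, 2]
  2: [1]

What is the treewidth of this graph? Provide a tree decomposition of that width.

Treewidth 1.
One optimal decomposition is:
Bags: B1 = {1, 2}  B2 = {0, 1}
Tree: B1–B2

Every bag has size at most 2, so the width is 2 − 1 = 1 and tw(G) ≤ 1. G has an edge, so its treewidth is at least 1. Combining the bounds, tw(G) = 1.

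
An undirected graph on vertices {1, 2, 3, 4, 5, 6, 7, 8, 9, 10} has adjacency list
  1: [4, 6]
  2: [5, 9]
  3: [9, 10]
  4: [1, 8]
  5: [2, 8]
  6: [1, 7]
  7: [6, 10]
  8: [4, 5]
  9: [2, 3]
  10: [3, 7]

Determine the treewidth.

2

A width-2 tree decomposition is:
Bags: B1 = {3, 7, 10}  B2 = {3, 6, 7}  B3 = {1, 3, 6}  B4 = {1, 3, 4}  B5 = {3, 4, 8}  B6 = {3, 5, 8}  B7 = {2, 3, 5}  B8 = {2, 3, 9}
Tree: B1–B2, B2–B3, B3–B4, B4–B5, B5–B6, B6–B7, B7–B8
The largest bag has 3 vertices, giving width 2; this decomposition certifies tw(G) ≤ 2. The edges 3–10–7–6–1–4–8–5–2–9–3 form a cycle, so G is not a tree and its treewidth is at least 2. Hence tw(G) = 2 exactly.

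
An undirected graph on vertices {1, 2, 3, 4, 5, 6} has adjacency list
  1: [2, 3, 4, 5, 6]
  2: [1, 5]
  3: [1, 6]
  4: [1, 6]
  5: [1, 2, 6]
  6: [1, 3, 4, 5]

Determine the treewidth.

A width-2 tree decomposition is:
Bags: B1 = {1, 5, 6}  B2 = {1, 2, 5}  B3 = {1, 4, 6}  B4 = {1, 3, 6}
Tree: B1–B2, B1–B3, B3–B4
Each bag holds 3 vertices, so the decomposition has width 2, which upper-bounds the treewidth. Conversely, {1, 2, 5} is a clique of size 3, and the vertices of any clique must share a bag in every tree decomposition; so some bag has ≥ 3 vertices and tw(G) ≥ 2. Combining the bounds, tw(G) = 2.

2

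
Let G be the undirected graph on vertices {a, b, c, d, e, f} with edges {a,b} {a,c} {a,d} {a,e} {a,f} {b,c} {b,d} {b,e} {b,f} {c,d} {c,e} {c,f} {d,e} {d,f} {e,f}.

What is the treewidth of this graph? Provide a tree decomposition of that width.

A single bag containing all 6 vertices is trivially a valid decomposition of width 5. On the other hand G contains the 6-clique {a, b, c, d, e, f}. A clique must lie in a single bag of any decomposition, so no decomposition can have width below 5. Therefore the treewidth is 5.

Treewidth 5.
One optimal decomposition is:
Bags: B1 = {a, b, c, d, e, f}
Tree: (single bag)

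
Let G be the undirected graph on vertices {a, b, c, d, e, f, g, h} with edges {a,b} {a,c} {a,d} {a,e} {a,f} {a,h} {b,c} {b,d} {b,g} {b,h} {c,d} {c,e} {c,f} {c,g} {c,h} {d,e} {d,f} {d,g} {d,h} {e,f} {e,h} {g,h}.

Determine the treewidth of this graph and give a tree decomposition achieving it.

The largest bag has 5 vertices, giving width 4; this decomposition certifies tw(G) ≤ 4. Conversely, {b, c, d, g, h} is a clique of size 5, and the vertices of any clique must share a bag in every tree decomposition; so some bag has ≥ 5 vertices and tw(G) ≥ 4. Combining the bounds, tw(G) = 4.

Treewidth 4.
One optimal decomposition is:
Bags: B1 = {a, c, d, e, h}  B2 = {a, b, c, d, h}  B3 = {b, c, d, g, h}  B4 = {a, c, d, e, f}
Tree: B1–B2, B2–B3, B1–B4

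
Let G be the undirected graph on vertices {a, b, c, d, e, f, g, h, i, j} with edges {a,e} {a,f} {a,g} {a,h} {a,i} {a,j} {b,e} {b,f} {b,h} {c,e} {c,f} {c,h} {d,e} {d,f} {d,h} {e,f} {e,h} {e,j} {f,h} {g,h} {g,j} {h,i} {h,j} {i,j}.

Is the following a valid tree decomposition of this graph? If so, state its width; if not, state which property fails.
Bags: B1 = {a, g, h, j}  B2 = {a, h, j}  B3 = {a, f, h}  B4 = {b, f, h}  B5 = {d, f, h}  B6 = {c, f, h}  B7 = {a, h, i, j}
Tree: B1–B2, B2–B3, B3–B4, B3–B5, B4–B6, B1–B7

No — vertex e appears in no bag.

A tree decomposition must satisfy three properties: every vertex lies in some bag; for every edge, both endpoints lie together in some bag; and for every vertex, the bags containing it form a connected subtree. Here vertex e appears in no bag, so the decomposition is invalid.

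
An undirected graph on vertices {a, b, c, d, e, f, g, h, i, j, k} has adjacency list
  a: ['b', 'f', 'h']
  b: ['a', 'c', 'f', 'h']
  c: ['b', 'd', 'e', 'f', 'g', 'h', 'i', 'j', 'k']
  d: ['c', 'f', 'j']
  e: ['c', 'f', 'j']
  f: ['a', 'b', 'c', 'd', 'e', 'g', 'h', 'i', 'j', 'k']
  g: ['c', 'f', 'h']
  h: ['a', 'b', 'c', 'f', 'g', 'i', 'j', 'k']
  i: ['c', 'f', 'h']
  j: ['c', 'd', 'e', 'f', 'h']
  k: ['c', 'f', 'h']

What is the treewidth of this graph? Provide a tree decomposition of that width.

Treewidth 3.
One optimal decomposition is:
Bags: B1 = {c, f, h, i}  B2 = {b, c, f, h}  B3 = {c, f, h, k}  B4 = {c, f, h, j}  B5 = {c, d, f, j}  B6 = {c, f, g, h}  B7 = {a, b, f, h}  B8 = {c, e, f, j}
Tree: B1–B2, B1–B3, B2–B4, B4–B5, B1–B6, B2–B7, B5–B8

Every bag has size at most 4, so the width is 4 − 1 = 3 and tw(G) ≤ 3. Conversely, {c, d, f, j} is a clique of size 4, and the vertices of any clique must share a bag in every tree decomposition; so some bag has ≥ 4 vertices and tw(G) ≥ 3. The upper and lower bounds meet at 3, so that is the treewidth.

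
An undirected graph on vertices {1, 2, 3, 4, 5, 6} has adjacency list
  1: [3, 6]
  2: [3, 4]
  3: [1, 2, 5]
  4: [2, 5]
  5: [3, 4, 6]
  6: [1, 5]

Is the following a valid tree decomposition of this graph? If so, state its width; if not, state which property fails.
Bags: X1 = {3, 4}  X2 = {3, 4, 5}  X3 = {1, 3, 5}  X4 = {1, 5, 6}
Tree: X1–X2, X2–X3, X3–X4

A tree decomposition must satisfy three properties: every vertex lies in some bag; for every edge, both endpoints lie together in some bag; and for every vertex, the bags containing it form a connected subtree. Here vertex 2 appears in no bag, so the decomposition is invalid.

No — vertex 2 appears in no bag.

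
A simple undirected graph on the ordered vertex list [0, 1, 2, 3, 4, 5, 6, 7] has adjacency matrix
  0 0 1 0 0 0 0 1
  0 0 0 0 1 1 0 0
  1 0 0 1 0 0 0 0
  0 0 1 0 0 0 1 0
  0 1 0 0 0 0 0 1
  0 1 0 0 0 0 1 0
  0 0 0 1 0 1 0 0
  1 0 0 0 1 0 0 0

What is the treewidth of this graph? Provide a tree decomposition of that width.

Treewidth 2.
One optimal decomposition is:
Bags: B1 = {0, 4, 7}  B2 = {0, 2, 4}  B3 = {2, 3, 4}  B4 = {3, 4, 6}  B5 = {4, 5, 6}  B6 = {1, 4, 5}
Tree: B1–B2, B2–B3, B3–B4, B4–B5, B5–B6

The largest bag has 3 vertices, giving width 2; this decomposition certifies tw(G) ≤ 2. Since 4–7–0–2–3–6–5–1–4 is a cycle in G, G is not acyclic. Forests are exactly the graphs of treewidth ≤ 1, so tw(G) ≥ 2. Combining the bounds, tw(G) = 2.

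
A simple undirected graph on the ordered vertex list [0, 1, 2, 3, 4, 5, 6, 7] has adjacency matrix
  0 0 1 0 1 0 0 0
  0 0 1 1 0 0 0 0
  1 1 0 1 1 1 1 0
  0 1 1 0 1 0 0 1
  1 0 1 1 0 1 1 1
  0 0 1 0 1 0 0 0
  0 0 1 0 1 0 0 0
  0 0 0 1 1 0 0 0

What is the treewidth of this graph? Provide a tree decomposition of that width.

Every bag has size at most 3, so the width is 3 − 1 = 2 and tw(G) ≤ 2. On the other hand G contains the 3-clique {1, 2, 3}. A clique must lie in a single bag of any decomposition, so no decomposition can have width below 2. Hence tw(G) = 2 exactly.

Treewidth 2.
Bags: B1 = {2, 3, 4}  B2 = {2, 4, 5}  B3 = {3, 4, 7}  B4 = {2, 4, 6}  B5 = {1, 2, 3}  B6 = {0, 2, 4}
Tree: B1–B2, B1–B3, B1–B4, B1–B5, B2–B6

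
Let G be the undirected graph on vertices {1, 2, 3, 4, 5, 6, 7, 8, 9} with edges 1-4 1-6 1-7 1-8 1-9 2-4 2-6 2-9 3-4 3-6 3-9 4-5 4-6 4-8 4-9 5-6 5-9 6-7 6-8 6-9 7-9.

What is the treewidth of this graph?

A width-3 tree decomposition is:
Bags: B1 = {4, 5, 6, 9}  B2 = {1, 4, 6, 9}  B3 = {1, 6, 7, 9}  B4 = {2, 4, 6, 9}  B5 = {3, 4, 6, 9}  B6 = {1, 4, 6, 8}
Tree: B1–B2, B2–B3, B1–B4, B2–B5, B2–B6
The largest bag has 4 vertices, giving width 3; this decomposition certifies tw(G) ≤ 3. For the lower bound, the 4 vertices {1, 4, 6, 8} are pairwise adjacent, and any tree decomposition puts a clique entirely inside one bag — forcing width ≥ 3. The upper and lower bounds meet at 3, so that is the treewidth.

3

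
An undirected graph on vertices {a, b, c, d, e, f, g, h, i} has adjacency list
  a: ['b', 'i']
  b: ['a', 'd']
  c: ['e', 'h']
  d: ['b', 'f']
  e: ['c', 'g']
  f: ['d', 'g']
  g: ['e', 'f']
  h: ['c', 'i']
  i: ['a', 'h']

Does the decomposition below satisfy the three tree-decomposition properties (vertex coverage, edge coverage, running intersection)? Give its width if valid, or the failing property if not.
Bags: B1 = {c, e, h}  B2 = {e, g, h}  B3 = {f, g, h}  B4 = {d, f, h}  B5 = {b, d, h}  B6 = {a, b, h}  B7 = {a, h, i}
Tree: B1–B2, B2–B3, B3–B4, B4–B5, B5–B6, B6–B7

Vertex coverage: the bags together contain {a, b, c, d, e, f, g, h, i}, the full vertex set. Edge coverage: each edge of G has both endpoints in at least one bag. Running intersection: for every vertex, the bags containing it form a connected subtree. All three properties hold, so this is a valid tree decomposition of width max|bag| − 1 = 2, and hence tw(G) ≤ 2.

Yes; width 2.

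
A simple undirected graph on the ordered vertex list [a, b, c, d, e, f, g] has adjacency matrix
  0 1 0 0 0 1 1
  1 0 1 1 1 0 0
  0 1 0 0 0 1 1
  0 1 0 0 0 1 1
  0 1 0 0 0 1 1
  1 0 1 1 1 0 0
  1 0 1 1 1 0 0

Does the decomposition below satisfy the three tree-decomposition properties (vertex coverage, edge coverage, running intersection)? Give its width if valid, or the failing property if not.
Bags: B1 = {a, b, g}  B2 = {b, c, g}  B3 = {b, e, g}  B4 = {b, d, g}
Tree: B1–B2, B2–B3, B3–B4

A tree decomposition must satisfy three properties: every vertex lies in some bag; for every edge, both endpoints lie together in some bag; and for every vertex, the bags containing it form a connected subtree. Here vertex f appears in no bag, so the decomposition is invalid.

No — vertex f appears in no bag.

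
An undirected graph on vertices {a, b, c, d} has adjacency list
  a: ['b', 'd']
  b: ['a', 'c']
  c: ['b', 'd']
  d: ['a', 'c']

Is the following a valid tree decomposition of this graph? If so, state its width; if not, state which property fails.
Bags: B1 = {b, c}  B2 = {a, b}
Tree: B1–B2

No — vertex d appears in no bag.

A tree decomposition must satisfy three properties: every vertex lies in some bag; for every edge, both endpoints lie together in some bag; and for every vertex, the bags containing it form a connected subtree. Here vertex d appears in no bag, so the decomposition is invalid.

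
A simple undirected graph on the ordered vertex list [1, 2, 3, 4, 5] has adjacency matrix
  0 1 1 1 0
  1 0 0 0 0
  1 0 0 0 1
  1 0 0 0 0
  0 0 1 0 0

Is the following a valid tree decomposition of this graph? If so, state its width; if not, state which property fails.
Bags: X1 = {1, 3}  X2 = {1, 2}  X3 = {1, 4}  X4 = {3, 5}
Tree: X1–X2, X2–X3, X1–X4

Yes; width 1.

Every vertex of G appears in some bag (union = {1, 2, 3, 4, 5}); every edge is covered by a bag; and for each vertex v the set of bags containing v is connected in the bag tree. The decomposition is therefore valid. The largest bag has 2 vertices, so the width is 1.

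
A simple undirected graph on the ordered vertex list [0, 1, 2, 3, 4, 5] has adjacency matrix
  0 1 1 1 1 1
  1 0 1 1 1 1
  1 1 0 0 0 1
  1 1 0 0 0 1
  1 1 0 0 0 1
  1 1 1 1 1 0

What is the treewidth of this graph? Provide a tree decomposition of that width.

Treewidth 3.
One optimal decomposition is:
Bags: B1 = {0, 1, 4, 5}  B2 = {0, 1, 3, 5}  B3 = {0, 1, 2, 5}
Tree: B1–B2, B2–B3

The largest bag has 4 vertices, giving width 3; this decomposition certifies tw(G) ≤ 3. On the other hand G contains the 4-clique {0, 1, 2, 5}. A clique must lie in a single bag of any decomposition, so no decomposition can have width below 3. Combining the bounds, tw(G) = 3.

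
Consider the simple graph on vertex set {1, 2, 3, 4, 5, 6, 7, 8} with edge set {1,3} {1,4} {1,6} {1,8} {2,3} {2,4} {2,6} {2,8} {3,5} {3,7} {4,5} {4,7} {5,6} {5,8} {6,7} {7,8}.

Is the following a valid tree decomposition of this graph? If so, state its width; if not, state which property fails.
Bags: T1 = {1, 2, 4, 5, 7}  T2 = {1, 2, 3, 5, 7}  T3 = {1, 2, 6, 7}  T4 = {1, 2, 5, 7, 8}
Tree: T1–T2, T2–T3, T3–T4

A tree decomposition must satisfy three properties: every vertex lies in some bag; for every edge, both endpoints lie together in some bag; and for every vertex, the bags containing it form a connected subtree. Here edge (5,6) lies in no bag, so the decomposition is invalid.

No — edge (5,6) lies in no bag.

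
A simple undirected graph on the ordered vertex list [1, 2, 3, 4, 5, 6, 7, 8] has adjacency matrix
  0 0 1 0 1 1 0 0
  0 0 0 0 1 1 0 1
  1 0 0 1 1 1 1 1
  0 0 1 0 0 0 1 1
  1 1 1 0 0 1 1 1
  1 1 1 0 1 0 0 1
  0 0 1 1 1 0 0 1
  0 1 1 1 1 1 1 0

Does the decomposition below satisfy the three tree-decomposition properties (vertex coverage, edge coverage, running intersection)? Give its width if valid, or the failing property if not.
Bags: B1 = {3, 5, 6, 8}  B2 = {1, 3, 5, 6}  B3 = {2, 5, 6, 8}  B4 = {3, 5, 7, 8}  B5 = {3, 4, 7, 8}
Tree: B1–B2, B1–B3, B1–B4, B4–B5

Yes; width 3.

Checking the three conditions: (i) the bags cover all of {1, 2, 3, 4, 5, 6, 7, 8}; (ii) for each edge, some bag contains both endpoints; (iii) the bags containing any fixed vertex form a subtree. All hold, so the decomposition is valid with width 4 − 1 = 3.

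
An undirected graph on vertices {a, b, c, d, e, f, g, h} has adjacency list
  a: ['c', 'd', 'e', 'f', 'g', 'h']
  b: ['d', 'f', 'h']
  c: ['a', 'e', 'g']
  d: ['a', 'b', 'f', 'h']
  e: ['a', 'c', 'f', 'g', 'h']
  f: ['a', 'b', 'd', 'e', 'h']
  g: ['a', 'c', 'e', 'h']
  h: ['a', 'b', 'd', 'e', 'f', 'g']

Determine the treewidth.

3

A width-3 tree decomposition is:
Bags: B1 = {a, e, g, h}  B2 = {a, c, e, g}  B3 = {a, e, f, h}  B4 = {a, d, f, h}  B5 = {b, d, f, h}
Tree: B1–B2, B1–B3, B3–B4, B4–B5
Each bag holds 4 vertices, so the decomposition has width 3, which upper-bounds the treewidth. Conversely, {a, e, g, h} is a clique of size 4, and the vertices of any clique must share a bag in every tree decomposition; so some bag has ≥ 4 vertices and tw(G) ≥ 3. Therefore the treewidth is 3.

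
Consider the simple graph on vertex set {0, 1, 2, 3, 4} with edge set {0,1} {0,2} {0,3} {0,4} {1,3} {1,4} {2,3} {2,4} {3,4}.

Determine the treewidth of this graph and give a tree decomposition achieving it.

Treewidth 3.
One such decomposition:
Bags: B1 = {0, 1, 3, 4}  B2 = {0, 2, 3, 4}
Tree: B1–B2

Every bag has size at most 4, so the width is 4 − 1 = 3 and tw(G) ≤ 3. For the lower bound, the 4 vertices {0, 1, 3, 4} are pairwise adjacent, and any tree decomposition puts a clique entirely inside one bag — forcing width ≥ 3. Hence tw(G) = 3 exactly.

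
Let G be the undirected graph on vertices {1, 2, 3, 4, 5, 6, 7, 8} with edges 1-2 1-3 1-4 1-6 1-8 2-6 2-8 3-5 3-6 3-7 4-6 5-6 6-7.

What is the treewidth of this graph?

A width-2 tree decomposition is:
Bags: B1 = {1, 3, 6}  B2 = {1, 2, 6}  B3 = {3, 5, 6}  B4 = {1, 4, 6}  B5 = {3, 6, 7}  B6 = {1, 2, 8}
Tree: B1–B2, B1–B3, B2–B4, B3–B5, B2–B6
Each bag holds 3 vertices, so the decomposition has width 2, which upper-bounds the treewidth. On the other hand G contains the 3-clique {1, 2, 8}. A clique must lie in a single bag of any decomposition, so no decomposition can have width below 2. Hence tw(G) = 2 exactly.

2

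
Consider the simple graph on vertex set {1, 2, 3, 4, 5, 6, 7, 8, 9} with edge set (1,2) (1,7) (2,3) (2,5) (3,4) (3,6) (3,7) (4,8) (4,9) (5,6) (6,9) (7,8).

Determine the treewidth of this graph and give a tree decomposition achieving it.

Every bag has size at most 4, so the width is 4 − 1 = 3 and tw(G) ≤ 3. For the lower bound: the 4 vertex sets {5,6,9}, {2}, {3}, {1,4,7,8} are disjoint, each induces a connected subgraph, and every pair is joined by at least one edge of G. Contracting each set to a single vertex therefore yields K_{4} as a minor, and since treewidth is minor-monotone, tw(G) ≥ tw(K_{4}) = 3. Therefore the treewidth is 3.

Treewidth 3.
Bags: B1 = {2, 5, 6, 9}  B2 = {2, 3, 6, 9}  B3 = {2, 3, 4, 9}  B4 = {1, 2, 3, 4}  B5 = {1, 3, 4, 7}  B6 = {1, 4, 7, 8}
Tree: B1–B2, B2–B3, B3–B4, B4–B5, B5–B6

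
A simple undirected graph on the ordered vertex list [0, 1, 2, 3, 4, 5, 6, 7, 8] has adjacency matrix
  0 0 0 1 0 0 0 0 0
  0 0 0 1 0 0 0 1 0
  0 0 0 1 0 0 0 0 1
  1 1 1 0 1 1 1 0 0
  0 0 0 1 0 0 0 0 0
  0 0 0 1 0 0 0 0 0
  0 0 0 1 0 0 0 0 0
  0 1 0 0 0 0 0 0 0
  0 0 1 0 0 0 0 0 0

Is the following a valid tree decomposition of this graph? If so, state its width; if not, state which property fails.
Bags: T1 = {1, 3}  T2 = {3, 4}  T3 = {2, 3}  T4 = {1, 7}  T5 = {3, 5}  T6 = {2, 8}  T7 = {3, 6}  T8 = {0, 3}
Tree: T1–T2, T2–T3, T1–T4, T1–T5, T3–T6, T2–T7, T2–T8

Checking the three conditions: (i) the bags cover all of {0, 1, 2, 3, 4, 5, 6, 7, 8}; (ii) for each edge, some bag contains both endpoints; (iii) the bags containing any fixed vertex form a subtree. All hold, so the decomposition is valid with width 2 − 1 = 1.

Yes; width 1.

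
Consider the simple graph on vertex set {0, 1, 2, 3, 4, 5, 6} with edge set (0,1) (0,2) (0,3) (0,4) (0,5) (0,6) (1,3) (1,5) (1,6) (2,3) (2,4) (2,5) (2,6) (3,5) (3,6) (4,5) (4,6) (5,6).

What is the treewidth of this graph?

A width-4 tree decomposition is:
Bags: B1 = {0, 2, 4, 5, 6}  B2 = {0, 2, 3, 5, 6}  B3 = {0, 1, 3, 5, 6}
Tree: B1–B2, B2–B3
Each bag holds 5 vertices, so the decomposition has width 4, which upper-bounds the treewidth. On the other hand G contains the 5-clique {0, 1, 3, 5, 6}. A clique must lie in a single bag of any decomposition, so no decomposition can have width below 4. Therefore the treewidth is 4.

4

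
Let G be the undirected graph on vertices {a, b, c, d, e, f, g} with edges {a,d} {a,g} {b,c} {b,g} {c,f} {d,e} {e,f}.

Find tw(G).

A width-2 tree decomposition is:
Bags: B1 = {a, b, g}  B2 = {a, b, d}  B3 = {b, d, e}  B4 = {b, e, f}  B5 = {b, c, f}
Tree: B1–B2, B2–B3, B3–B4, B4–B5
Every bag has size at most 3, so the width is 3 − 1 = 2 and tw(G) ≤ 2. For the lower bound, G contains the cycle b–g–a–d–e–f–c–b, so G is not a forest; only forests have treewidth ≤ 1, hence tw(G) ≥ 2. Combining the bounds, tw(G) = 2.

2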